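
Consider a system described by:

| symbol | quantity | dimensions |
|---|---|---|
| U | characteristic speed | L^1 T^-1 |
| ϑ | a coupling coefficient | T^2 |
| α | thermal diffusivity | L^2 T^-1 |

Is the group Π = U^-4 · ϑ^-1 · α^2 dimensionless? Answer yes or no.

Sum the exponent of each base dimension across the product:
  M: −4·[U]_M − [ϑ]_M + 2·[α]_M = −4·(0) − (0) + 2·(0) = 0
  L: −4·[U]_L − [ϑ]_L + 2·[α]_L = −4·(1) − (0) + 2·(2) = 0
  T: −4·[U]_T − [ϑ]_T + 2·[α]_T = −4·(-1) − (2) + 2·(-1) = 0
  Θ: −4·[U]_Θ − [ϑ]_Θ + 2·[α]_Θ = −4·(0) − (0) + 2·(0) = 0
All base exponents vanish — dimensionless.

yes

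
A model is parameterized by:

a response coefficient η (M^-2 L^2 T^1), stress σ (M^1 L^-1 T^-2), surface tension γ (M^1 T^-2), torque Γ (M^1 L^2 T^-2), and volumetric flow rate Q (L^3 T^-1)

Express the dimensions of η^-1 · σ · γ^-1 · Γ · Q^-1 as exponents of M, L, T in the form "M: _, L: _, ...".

Collect each base-dimension exponent across the product:
  M: −(-2) + (1) − (1) + (1) − (0) = 3
  L: −(2) + (-1) − (0) + (2) − (3) = -4
  T: −(1) + (-2) − (-2) + (-2) − (-1) = -2
So the dimensions are [M³ L⁻⁴ T⁻²].

M: 3, L: -4, T: -2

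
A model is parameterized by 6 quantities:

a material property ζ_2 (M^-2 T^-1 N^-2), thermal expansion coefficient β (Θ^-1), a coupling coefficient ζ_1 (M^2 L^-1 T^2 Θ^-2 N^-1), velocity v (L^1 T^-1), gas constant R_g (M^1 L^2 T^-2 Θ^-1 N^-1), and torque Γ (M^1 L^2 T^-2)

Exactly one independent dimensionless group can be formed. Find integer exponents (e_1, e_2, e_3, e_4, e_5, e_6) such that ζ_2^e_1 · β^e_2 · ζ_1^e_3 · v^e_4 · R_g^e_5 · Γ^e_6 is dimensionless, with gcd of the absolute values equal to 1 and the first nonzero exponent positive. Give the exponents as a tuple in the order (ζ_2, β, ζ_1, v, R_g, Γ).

(1, 1, 1, 1, -3, 3)

M: e_1·(-2) + e_2·(0) + e_3·(2) + e_4·(0) + e_5·(1) + e_6·(1) = 0
L: e_1·(0) + e_2·(0) + e_3·(-1) + e_4·(1) + e_5·(2) + e_6·(2) = 0
T: e_1·(-1) + e_2·(0) + e_3·(2) + e_4·(-1) + e_5·(-2) + e_6·(-2) = 0
Θ: e_1·(0) + e_2·(-1) + e_3·(-2) + e_4·(0) + e_5·(-1) + e_6·(0) = 0
N: e_1·(-2) + e_2·(0) + e_3·(-1) + e_4·(0) + e_5·(-1) + e_6·(0) = 0
Solving this homogeneous linear system for the smallest-integer solution (first nonzero entry positive) gives (1, 1, 1, 1, -3, 3).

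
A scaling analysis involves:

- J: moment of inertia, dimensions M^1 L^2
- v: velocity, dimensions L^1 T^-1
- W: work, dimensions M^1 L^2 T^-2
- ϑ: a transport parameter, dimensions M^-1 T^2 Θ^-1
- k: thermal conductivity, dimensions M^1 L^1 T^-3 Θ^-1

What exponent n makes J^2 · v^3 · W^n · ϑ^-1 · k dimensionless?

-4

Balance the M exponent: (1)·n from W, plus 2·(1) + 3·(0) − (-1) + (1) = 4 from the rest, must sum to zero.
n + 4 = 0, so n = -4.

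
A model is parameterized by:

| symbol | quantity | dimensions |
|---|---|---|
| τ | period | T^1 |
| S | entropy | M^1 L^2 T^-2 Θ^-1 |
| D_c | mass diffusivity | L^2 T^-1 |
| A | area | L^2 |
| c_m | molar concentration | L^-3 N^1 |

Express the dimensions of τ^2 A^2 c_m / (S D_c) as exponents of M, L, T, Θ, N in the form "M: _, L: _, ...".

M: -1, L: -3, T: 5, Θ: 1, N: 1

Collect each base-dimension exponent across the product:
  M: 2·(0) − (1) − (0) + 2·(0) + (0) = -1
  L: 2·(0) − (2) − (2) + 2·(2) + (-3) = -3
  T: 2·(1) − (-2) − (-1) + 2·(0) + (0) = 5
  Θ: 2·(0) − (-1) − (0) + 2·(0) + (0) = 1
  N: 2·(0) − (0) − (0) + 2·(0) + (1) = 1
So the dimensions are [M⁻¹ L⁻³ T⁵ Θ N].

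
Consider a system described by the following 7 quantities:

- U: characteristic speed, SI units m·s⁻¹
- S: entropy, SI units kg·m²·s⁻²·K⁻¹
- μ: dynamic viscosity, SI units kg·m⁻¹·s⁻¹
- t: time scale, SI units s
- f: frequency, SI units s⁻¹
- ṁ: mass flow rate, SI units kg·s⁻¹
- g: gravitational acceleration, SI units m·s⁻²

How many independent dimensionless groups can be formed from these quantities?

There are 7 variables and 4 base dimensions (M, L, T, Θ).
The dimension matrix has rank 4.
Independent dimensionless groups: 7 − 4 = 3.

3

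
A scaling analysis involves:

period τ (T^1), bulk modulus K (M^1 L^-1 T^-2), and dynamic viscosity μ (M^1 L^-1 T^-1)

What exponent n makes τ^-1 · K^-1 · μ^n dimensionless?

1

Balance the M exponent: (1)·n from μ, plus −(0) − (1) = -1 from the rest, must sum to zero.
n − 1 = 0, so n = 1.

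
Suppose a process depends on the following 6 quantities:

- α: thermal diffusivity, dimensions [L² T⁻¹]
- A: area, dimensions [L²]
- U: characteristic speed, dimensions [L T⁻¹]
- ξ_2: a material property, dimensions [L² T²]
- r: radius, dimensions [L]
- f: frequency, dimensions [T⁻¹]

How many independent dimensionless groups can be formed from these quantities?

There are 6 variables and 2 base dimensions (L, T).
The dimension matrix has rank 2.
Independent dimensionless groups: 6 − 2 = 4.

4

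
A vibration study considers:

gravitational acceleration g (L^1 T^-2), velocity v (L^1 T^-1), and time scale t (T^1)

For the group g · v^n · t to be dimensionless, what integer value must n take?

Balance the L exponent: (1)·n from v, plus (1) + (0) = 1 from the rest, must sum to zero.
n + 1 = 0, so n = -1.

-1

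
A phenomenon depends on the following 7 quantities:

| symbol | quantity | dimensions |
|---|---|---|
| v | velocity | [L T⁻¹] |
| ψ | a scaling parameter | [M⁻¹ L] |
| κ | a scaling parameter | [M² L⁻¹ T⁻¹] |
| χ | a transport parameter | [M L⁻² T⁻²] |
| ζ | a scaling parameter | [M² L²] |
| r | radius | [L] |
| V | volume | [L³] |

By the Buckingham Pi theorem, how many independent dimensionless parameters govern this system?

4

There are 7 variables and 3 base dimensions (M, L, T).
The dimension matrix has rank 3.
Independent dimensionless groups: 7 − 3 = 4.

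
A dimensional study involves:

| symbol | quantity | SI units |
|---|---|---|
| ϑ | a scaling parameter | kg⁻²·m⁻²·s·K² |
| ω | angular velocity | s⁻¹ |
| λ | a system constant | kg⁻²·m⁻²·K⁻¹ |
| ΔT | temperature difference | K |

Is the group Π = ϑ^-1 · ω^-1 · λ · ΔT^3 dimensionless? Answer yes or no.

Sum the exponent of each base dimension across the product:
  M: −[ϑ]_M − [ω]_M + [λ]_M + 3·[ΔT]_M = −(-2) − (0) + (-2) + 3·(0) = 0
  L: −[ϑ]_L − [ω]_L + [λ]_L + 3·[ΔT]_L = −(-2) − (0) + (-2) + 3·(0) = 0
  T: −[ϑ]_T − [ω]_T + [λ]_T + 3·[ΔT]_T = −(1) − (-1) + (0) + 3·(0) = 0
  Θ: −[ϑ]_Θ − [ω]_Θ + [λ]_Θ + 3·[ΔT]_Θ = −(2) − (0) + (-1) + 3·(1) = 0
All base exponents vanish — dimensionless.

yes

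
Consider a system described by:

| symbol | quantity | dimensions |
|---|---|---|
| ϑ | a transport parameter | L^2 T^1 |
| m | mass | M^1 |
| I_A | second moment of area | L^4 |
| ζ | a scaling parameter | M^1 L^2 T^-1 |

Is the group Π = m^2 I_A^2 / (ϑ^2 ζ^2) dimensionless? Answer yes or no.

Sum the exponent of each base dimension across the product:
  M: −2·[ϑ]_M + 2·[m]_M + 2·[I_A]_M − 2·[ζ]_M = −2·(0) + 2·(1) + 2·(0) − 2·(1) = 0
  L: −2·[ϑ]_L + 2·[m]_L + 2·[I_A]_L − 2·[ζ]_L = −2·(2) + 2·(0) + 2·(4) − 2·(2) = 0
  T: −2·[ϑ]_T + 2·[m]_T + 2·[I_A]_T − 2·[ζ]_T = −2·(1) + 2·(0) + 2·(0) − 2·(-1) = 0
All base exponents vanish — dimensionless.

yes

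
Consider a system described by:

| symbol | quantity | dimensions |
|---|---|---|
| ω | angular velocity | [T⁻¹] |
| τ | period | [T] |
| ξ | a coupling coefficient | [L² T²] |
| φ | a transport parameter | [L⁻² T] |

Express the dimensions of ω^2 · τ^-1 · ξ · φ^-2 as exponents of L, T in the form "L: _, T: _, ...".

L: 6, T: -3

Collect each base-dimension exponent across the product:
  L: 2·(0) − (0) + (2) − 2·(-2) = 6
  T: 2·(-1) − (1) + (2) − 2·(1) = -3
So the dimensions are [L⁶ T⁻³].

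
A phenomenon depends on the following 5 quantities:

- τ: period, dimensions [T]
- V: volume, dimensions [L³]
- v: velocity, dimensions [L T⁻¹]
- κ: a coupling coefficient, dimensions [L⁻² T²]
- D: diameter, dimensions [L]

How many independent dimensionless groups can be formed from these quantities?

3

There are 5 variables and 2 base dimensions (L, T).
The dimension matrix has rank 2.
Independent dimensionless groups: 5 − 2 = 3.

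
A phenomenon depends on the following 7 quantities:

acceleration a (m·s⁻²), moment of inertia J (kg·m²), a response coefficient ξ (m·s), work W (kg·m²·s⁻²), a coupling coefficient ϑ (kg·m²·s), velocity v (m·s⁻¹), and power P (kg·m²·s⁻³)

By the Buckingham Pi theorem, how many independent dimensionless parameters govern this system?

4

There are 7 variables and 3 base dimensions (M, L, T).
The dimension matrix has rank 3.
Independent dimensionless groups: 7 − 3 = 4.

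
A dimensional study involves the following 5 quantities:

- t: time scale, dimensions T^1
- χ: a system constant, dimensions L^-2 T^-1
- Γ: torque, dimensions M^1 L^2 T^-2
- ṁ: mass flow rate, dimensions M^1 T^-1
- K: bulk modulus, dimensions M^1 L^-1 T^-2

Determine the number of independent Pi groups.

There are 5 variables and 3 base dimensions (M, L, T).
The dimension matrix has rank 3.
Independent dimensionless groups: 5 − 3 = 2.

2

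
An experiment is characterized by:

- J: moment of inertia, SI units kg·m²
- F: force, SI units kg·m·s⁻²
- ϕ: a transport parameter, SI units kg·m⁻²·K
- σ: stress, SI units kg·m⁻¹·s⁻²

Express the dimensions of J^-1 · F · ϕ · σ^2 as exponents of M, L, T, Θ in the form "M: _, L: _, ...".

M: 3, L: -5, T: -6, Θ: 1

Collect each base-dimension exponent across the product:
  M: −(1) + (1) + (1) + 2·(1) = 3
  L: −(2) + (1) + (-2) + 2·(-1) = -5
  T: −(0) + (-2) + (0) + 2·(-2) = -6
  Θ: −(0) + (0) + (1) + 2·(0) = 1
So the dimensions are [M³ L⁻⁵ T⁻⁶ Θ].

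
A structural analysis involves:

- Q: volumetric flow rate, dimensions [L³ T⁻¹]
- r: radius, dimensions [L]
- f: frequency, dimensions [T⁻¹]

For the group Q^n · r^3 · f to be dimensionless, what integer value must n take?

-1

Balance the L exponent: (3)·n from Q, plus 3·(1) + (0) = 3 from the rest, must sum to zero.
3n + 3 = 0, so n = -1.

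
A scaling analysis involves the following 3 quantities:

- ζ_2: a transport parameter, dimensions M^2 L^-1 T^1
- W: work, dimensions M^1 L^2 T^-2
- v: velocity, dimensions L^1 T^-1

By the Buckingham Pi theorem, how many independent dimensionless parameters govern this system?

1

There are 3 variables and 3 base dimensions (M, L, T).
The dimension matrix has rank 2 (less than 3: the dimension vectors are linearly dependent).
Independent dimensionless groups: 3 − 2 = 1.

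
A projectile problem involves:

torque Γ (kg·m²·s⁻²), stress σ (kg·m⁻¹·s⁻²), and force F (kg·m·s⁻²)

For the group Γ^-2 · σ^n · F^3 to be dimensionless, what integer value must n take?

Balance the M exponent: (1)·n from σ, plus −2·(1) + 3·(1) = 1 from the rest, must sum to zero.
n + 1 = 0, so n = -1.

-1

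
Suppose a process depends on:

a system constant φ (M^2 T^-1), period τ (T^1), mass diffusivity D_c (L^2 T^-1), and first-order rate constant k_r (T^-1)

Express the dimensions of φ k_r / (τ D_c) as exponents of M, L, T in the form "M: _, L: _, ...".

M: 2, L: -2, T: -2

Collect each base-dimension exponent across the product:
  M: (2) − (0) − (0) + (0) = 2
  L: (0) − (0) − (2) + (0) = -2
  T: (-1) − (1) − (-1) + (-1) = -2
So the dimensions are [M² L⁻² T⁻²].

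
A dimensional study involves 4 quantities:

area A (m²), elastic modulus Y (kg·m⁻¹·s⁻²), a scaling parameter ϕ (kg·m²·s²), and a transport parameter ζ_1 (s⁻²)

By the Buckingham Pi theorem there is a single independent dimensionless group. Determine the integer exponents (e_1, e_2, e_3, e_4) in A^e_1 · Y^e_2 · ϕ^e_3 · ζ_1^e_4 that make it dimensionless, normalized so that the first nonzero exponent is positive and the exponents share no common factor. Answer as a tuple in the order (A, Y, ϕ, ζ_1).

(3, 2, -2, -4)

M: e_1·(0) + e_2·(1) + e_3·(1) + e_4·(0) = 0
L: e_1·(2) + e_2·(-1) + e_3·(2) + e_4·(0) = 0
T: e_1·(0) + e_2·(-2) + e_3·(2) + e_4·(-2) = 0
Solving this homogeneous linear system for the smallest-integer solution (first nonzero entry positive) gives (3, 2, -2, -4).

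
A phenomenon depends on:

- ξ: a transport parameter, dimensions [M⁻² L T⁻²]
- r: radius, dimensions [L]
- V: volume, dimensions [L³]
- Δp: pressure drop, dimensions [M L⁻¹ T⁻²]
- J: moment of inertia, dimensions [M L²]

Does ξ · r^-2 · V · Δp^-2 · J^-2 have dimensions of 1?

Sum the exponent of each base dimension across the product:
  M: [ξ]_M − 2·[r]_M + [V]_M − 2·[Δp]_M − 2·[J]_M = (-2) − 2·(0) + (0) − 2·(1) − 2·(1) = -6
  L: [ξ]_L − 2·[r]_L + [V]_L − 2·[Δp]_L − 2·[J]_L = (1) − 2·(1) + (3) − 2·(-1) − 2·(2) = 0
  T: [ξ]_T − 2·[r]_T + [V]_T − 2·[Δp]_T − 2·[J]_T = (-2) − 2·(0) + (0) − 2·(-2) − 2·(0) = 2
Net dimensions [M⁻⁶ T²] ≠ [1] — not dimensionless.

no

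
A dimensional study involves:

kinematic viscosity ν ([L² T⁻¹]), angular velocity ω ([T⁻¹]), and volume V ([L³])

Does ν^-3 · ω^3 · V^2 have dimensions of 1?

Sum the exponent of each base dimension across the product:
  M: −3·[ν]_M + 3·[ω]_M + 2·[V]_M = −3·(0) + 3·(0) + 2·(0) = 0
  L: −3·[ν]_L + 3·[ω]_L + 2·[V]_L = −3·(2) + 3·(0) + 2·(3) = 0
  T: −3·[ν]_T + 3·[ω]_T + 2·[V]_T = −3·(-1) + 3·(-1) + 2·(0) = 0
All base exponents vanish — dimensionless.

yes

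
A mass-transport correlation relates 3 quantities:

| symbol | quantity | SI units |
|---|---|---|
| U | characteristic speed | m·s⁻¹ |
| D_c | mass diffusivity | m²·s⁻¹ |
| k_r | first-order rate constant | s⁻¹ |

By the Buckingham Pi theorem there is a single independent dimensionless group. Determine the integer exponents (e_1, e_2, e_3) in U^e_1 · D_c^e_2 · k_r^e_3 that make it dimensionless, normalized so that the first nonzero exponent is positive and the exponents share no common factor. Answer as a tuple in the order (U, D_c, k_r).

(2, -1, -1)

L: e_1·(1) + e_2·(2) + e_3·(0) = 0
T: e_1·(-1) + e_2·(-1) + e_3·(-1) = 0
Solving this homogeneous linear system for the smallest-integer solution (first nonzero entry positive) gives (2, -1, -1).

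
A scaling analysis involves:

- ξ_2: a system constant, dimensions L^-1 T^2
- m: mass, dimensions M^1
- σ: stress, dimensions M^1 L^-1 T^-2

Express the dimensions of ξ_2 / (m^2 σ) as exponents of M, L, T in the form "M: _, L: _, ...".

M: -3, L: 0, T: 4

Collect each base-dimension exponent across the product:
  M: (0) − 2·(1) − (1) = -3
  L: (-1) − 2·(0) − (-1) = 0
  T: (2) − 2·(0) − (-2) = 4
So the dimensions are [M⁻³ T⁴].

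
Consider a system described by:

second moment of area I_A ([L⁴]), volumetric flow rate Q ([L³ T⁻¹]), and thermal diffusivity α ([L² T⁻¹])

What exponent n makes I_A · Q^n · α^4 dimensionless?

-4

Balance the L exponent: (3)·n from Q, plus (4) + 4·(2) = 12 from the rest, must sum to zero.
3n + 12 = 0, so n = -4.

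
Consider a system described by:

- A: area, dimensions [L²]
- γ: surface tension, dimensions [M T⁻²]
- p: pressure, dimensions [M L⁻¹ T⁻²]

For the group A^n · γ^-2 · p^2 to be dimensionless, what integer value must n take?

Balance the L exponent: (2)·n from A, plus −2·(0) + 2·(-1) = -2 from the rest, must sum to zero.
2n − 2 = 0, so n = 1.

1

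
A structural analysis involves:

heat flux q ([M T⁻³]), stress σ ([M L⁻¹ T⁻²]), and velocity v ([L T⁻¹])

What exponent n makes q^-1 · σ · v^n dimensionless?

1

Balance the L exponent: (1)·n from v, plus −(0) + (-1) = -1 from the rest, must sum to zero.
n − 1 = 0, so n = 1.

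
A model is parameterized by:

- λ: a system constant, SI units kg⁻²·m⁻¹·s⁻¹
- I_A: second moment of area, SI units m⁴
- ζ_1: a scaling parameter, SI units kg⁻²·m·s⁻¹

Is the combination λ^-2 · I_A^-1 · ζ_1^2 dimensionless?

Sum the exponent of each base dimension across the product:
  M: −2·[λ]_M − [I_A]_M + 2·[ζ_1]_M = −2·(-2) − (0) + 2·(-2) = 0
  L: −2·[λ]_L − [I_A]_L + 2·[ζ_1]_L = −2·(-1) − (4) + 2·(1) = 0
  T: −2·[λ]_T − [I_A]_T + 2·[ζ_1]_T = −2·(-1) − (0) + 2·(-1) = 0
All base exponents vanish — dimensionless.

yes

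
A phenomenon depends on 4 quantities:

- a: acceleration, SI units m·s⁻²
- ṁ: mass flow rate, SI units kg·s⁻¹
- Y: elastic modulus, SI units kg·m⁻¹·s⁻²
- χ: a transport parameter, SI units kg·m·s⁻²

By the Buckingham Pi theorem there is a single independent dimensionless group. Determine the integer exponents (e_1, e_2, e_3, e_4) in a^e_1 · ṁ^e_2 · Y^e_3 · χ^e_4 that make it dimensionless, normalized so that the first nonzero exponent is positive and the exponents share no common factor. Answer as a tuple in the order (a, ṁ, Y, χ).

(2, 4, -1, -3)

M: e_1·(0) + e_2·(1) + e_3·(1) + e_4·(1) = 0
L: e_1·(1) + e_2·(0) + e_3·(-1) + e_4·(1) = 0
T: e_1·(-2) + e_2·(-1) + e_3·(-2) + e_4·(-2) = 0
Solving this homogeneous linear system for the smallest-integer solution (first nonzero entry positive) gives (2, 4, -1, -3).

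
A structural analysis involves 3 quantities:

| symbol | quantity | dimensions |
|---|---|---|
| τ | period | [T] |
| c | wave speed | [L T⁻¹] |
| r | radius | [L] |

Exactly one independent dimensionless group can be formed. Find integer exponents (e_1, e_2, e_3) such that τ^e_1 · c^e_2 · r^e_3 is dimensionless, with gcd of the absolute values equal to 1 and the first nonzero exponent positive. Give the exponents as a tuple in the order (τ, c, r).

(1, 1, -1)

L: e_1·(0) + e_2·(1) + e_3·(1) = 0
T: e_1·(1) + e_2·(-1) + e_3·(0) = 0
Solving this homogeneous linear system for the smallest-integer solution (first nonzero entry positive) gives (1, 1, -1).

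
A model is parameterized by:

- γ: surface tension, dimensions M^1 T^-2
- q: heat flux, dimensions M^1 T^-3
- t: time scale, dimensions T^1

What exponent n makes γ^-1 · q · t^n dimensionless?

1

Balance the T exponent: (1)·n from t, plus −(-2) + (-3) = -1 from the rest, must sum to zero.
n − 1 = 0, so n = 1.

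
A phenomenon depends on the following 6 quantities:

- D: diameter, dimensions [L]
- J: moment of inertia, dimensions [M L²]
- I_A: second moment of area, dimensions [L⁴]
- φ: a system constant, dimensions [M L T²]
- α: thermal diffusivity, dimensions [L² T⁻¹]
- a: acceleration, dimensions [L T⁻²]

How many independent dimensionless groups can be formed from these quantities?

There are 6 variables and 3 base dimensions (M, L, T).
The dimension matrix has rank 3.
Independent dimensionless groups: 6 − 3 = 3.

3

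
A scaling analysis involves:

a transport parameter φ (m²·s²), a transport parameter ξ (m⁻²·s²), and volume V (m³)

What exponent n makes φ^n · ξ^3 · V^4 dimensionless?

-3

Balance the L exponent: (2)·n from φ, plus 3·(-2) + 4·(3) = 6 from the rest, must sum to zero.
2n + 6 = 0, so n = -3.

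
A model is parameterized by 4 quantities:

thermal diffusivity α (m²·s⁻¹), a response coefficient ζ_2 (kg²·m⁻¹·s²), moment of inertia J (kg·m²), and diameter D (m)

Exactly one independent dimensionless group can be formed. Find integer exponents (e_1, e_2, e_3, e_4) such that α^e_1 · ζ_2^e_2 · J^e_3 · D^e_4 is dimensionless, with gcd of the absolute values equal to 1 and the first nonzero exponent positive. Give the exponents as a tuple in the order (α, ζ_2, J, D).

M: e_1·(0) + e_2·(2) + e_3·(1) + e_4·(0) = 0
L: e_1·(2) + e_2·(-1) + e_3·(2) + e_4·(1) = 0
T: e_1·(-1) + e_2·(2) + e_3·(0) + e_4·(0) = 0
Solving this homogeneous linear system for the smallest-integer solution (first nonzero entry positive) gives (2, 1, -2, 1).

(2, 1, -2, 1)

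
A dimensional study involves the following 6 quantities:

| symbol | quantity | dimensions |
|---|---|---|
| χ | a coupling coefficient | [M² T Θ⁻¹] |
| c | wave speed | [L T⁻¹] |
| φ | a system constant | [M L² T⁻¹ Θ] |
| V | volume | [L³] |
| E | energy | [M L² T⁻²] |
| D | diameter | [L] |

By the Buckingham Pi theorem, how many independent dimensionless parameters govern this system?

2

There are 6 variables and 4 base dimensions (M, L, T, Θ).
The dimension matrix has rank 4.
Independent dimensionless groups: 6 − 4 = 2.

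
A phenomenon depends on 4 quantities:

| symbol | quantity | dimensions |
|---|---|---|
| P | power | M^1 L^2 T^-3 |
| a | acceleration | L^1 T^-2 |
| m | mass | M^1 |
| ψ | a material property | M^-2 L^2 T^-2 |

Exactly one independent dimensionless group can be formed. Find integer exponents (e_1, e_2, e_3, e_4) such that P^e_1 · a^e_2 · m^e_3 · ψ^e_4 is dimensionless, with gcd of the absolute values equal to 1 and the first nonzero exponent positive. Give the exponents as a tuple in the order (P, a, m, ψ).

M: e_1·(1) + e_2·(0) + e_3·(1) + e_4·(-2) = 0
L: e_1·(2) + e_2·(1) + e_3·(0) + e_4·(2) = 0
T: e_1·(-3) + e_2·(-2) + e_3·(0) + e_4·(-2) = 0
Solving this homogeneous linear system for the smallest-integer solution (first nonzero entry positive) gives (2, -2, -4, -1).

(2, -2, -4, -1)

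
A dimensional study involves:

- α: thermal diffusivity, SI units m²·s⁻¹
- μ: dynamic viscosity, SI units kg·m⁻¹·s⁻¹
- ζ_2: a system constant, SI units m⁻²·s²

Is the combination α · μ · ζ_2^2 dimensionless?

Sum the exponent of each base dimension across the product:
  M: [α]_M + [μ]_M + 2·[ζ_2]_M = (0) + (1) + 2·(0) = 1
  L: [α]_L + [μ]_L + 2·[ζ_2]_L = (2) + (-1) + 2·(-2) = -3
  T: [α]_T + [μ]_T + 2·[ζ_2]_T = (-1) + (-1) + 2·(2) = 2
Net dimensions [M L⁻³ T²] ≠ [1] — not dimensionless.

no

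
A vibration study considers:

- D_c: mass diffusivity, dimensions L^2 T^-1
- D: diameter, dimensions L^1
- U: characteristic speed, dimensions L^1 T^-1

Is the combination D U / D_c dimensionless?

Sum the exponent of each base dimension across the product:
  M: −[D_c]_M + [D]_M + [U]_M = −(0) + (0) + (0) = 0
  L: −[D_c]_L + [D]_L + [U]_L = −(2) + (1) + (1) = 0
  T: −[D_c]_T + [D]_T + [U]_T = −(-1) + (0) + (-1) = 0
All base exponents vanish — dimensionless.

yes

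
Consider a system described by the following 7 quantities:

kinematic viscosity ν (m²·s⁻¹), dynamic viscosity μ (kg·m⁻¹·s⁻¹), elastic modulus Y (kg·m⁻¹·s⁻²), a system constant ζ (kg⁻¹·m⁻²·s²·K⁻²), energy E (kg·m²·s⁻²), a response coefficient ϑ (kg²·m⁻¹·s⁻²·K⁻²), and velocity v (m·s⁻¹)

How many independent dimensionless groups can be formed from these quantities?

There are 7 variables and 4 base dimensions (M, L, T, Θ).
The dimension matrix has rank 4.
Independent dimensionless groups: 7 − 4 = 3.

3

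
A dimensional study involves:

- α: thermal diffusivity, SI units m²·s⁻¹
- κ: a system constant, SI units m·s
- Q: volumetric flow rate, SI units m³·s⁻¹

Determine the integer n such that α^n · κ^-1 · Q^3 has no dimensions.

-4

Balance the L exponent: (2)·n from α, plus −(1) + 3·(3) = 8 from the rest, must sum to zero.
2n + 8 = 0, so n = -4.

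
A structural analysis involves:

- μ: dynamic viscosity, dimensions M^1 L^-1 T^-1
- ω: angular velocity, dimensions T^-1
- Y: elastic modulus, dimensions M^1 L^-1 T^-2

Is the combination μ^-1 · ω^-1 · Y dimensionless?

yes

Sum the exponent of each base dimension across the product:
  M: −[μ]_M − [ω]_M + [Y]_M = −(1) − (0) + (1) = 0
  L: −[μ]_L − [ω]_L + [Y]_L = −(-1) − (0) + (-1) = 0
  T: −[μ]_T − [ω]_T + [Y]_T = −(-1) − (-1) + (-2) = 0
All base exponents vanish — dimensionless.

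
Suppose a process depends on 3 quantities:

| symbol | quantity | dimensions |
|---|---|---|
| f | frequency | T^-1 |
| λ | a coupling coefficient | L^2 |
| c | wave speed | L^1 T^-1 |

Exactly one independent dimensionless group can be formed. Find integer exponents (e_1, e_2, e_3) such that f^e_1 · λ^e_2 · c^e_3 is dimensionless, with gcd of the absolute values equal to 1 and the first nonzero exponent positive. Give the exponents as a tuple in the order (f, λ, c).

(2, 1, -2)

L: e_1·(0) + e_2·(2) + e_3·(1) = 0
T: e_1·(-1) + e_2·(0) + e_3·(-1) = 0
Solving this homogeneous linear system for the smallest-integer solution (first nonzero entry positive) gives (2, 1, -2).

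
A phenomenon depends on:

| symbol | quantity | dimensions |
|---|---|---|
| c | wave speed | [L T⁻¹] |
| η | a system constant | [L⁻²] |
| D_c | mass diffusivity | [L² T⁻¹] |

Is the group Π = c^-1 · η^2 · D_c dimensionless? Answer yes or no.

no

Sum the exponent of each base dimension across the product:
  L: −[c]_L + 2·[η]_L + [D_c]_L = −(1) + 2·(-2) + (2) = -3
  T: −[c]_T + 2·[η]_T + [D_c]_T = −(-1) + 2·(0) + (-1) = 0
Net dimensions [L⁻³] ≠ [1] — not dimensionless.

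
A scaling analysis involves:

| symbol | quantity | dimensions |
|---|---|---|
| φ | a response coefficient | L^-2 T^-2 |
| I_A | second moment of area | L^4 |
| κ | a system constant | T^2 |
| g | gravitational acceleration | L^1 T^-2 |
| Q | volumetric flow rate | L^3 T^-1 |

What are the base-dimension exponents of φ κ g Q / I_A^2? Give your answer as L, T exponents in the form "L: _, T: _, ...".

L: -6, T: -3

Collect each base-dimension exponent across the product:
  L: (-2) − 2·(4) + (0) + (1) + (3) = -6
  T: (-2) − 2·(0) + (2) + (-2) + (-1) = -3
So the dimensions are [L⁻⁶ T⁻³].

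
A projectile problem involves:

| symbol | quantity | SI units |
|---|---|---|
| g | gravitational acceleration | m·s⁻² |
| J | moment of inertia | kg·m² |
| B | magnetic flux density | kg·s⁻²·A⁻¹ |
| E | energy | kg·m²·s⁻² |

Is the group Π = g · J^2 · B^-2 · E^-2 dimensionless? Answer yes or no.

no

Sum the exponent of each base dimension across the product:
  M: [g]_M + 2·[J]_M − 2·[B]_M − 2·[E]_M = (0) + 2·(1) − 2·(1) − 2·(1) = -2
  L: [g]_L + 2·[J]_L − 2·[B]_L − 2·[E]_L = (1) + 2·(2) − 2·(0) − 2·(2) = 1
  T: [g]_T + 2·[J]_T − 2·[B]_T − 2·[E]_T = (-2) + 2·(0) − 2·(-2) − 2·(-2) = 6
  I: [g]_I + 2·[J]_I − 2·[B]_I − 2·[E]_I = (0) + 2·(0) − 2·(-1) − 2·(0) = 2
Net dimensions [M⁻² L T⁶ I²] ≠ [1] — not dimensionless.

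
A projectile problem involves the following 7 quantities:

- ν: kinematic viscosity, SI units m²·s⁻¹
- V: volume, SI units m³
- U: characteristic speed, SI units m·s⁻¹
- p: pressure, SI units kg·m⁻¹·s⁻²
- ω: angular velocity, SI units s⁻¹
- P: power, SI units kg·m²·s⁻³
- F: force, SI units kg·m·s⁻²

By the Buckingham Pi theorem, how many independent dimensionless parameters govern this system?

4

There are 7 variables and 3 base dimensions (M, L, T).
The dimension matrix has rank 3.
Independent dimensionless groups: 7 − 3 = 4.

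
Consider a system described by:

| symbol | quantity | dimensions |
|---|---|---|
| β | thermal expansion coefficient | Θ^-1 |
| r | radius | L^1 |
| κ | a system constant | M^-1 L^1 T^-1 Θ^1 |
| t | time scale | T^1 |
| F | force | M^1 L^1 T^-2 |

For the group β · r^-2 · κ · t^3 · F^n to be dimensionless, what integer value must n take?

1

Balance the M exponent: (1)·n from F, plus (0) − 2·(0) + (-1) + 3·(0) = -1 from the rest, must sum to zero.
n − 1 = 0, so n = 1.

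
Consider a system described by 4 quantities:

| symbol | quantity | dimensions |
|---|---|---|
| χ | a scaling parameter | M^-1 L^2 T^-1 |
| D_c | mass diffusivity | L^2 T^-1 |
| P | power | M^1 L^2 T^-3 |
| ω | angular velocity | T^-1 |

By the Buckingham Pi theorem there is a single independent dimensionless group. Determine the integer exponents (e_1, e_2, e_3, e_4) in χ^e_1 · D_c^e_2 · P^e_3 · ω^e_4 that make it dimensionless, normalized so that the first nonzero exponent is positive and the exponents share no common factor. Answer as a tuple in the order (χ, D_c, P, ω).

(1, -2, 1, -2)

M: e_1·(-1) + e_2·(0) + e_3·(1) + e_4·(0) = 0
L: e_1·(2) + e_2·(2) + e_3·(2) + e_4·(0) = 0
T: e_1·(-1) + e_2·(-1) + e_3·(-3) + e_4·(-1) = 0
Solving this homogeneous linear system for the smallest-integer solution (first nonzero entry positive) gives (1, -2, 1, -2).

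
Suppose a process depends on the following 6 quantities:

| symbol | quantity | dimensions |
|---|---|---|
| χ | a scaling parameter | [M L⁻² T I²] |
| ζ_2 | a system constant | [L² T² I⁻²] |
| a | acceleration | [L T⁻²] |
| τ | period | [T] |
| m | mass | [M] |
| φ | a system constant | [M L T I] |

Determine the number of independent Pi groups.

2

There are 6 variables and 4 base dimensions (M, L, T, I).
The dimension matrix has rank 4.
Independent dimensionless groups: 6 − 4 = 2.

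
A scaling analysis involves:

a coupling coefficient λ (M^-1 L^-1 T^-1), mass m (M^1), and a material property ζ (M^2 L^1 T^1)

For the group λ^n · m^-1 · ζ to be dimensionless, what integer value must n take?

Balance the M exponent: (-1)·n from λ, plus −(1) + (2) = 1 from the rest, must sum to zero.
−n + 1 = 0, so n = 1.

1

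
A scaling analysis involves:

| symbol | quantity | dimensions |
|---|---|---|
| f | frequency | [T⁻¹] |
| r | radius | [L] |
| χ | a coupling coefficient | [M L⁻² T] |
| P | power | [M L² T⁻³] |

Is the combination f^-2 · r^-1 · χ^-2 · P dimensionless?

no

Sum the exponent of each base dimension across the product:
  M: −2·[f]_M − [r]_M − 2·[χ]_M + [P]_M = −2·(0) − (0) − 2·(1) + (1) = -1
  L: −2·[f]_L − [r]_L − 2·[χ]_L + [P]_L = −2·(0) − (1) − 2·(-2) + (2) = 5
  T: −2·[f]_T − [r]_T − 2·[χ]_T + [P]_T = −2·(-1) − (0) − 2·(1) + (-3) = -3
Net dimensions [M⁻¹ L⁵ T⁻³] ≠ [1] — not dimensionless.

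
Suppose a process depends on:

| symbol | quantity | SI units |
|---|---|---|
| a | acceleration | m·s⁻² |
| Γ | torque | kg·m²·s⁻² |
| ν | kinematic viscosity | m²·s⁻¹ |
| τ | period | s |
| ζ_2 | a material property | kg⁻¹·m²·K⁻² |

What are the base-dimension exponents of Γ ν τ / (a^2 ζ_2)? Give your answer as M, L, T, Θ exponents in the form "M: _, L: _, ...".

M: 2, L: 0, T: 2, Θ: 2

Collect each base-dimension exponent across the product:
  M: −2·(0) + (1) + (0) + (0) − (-1) = 2
  L: −2·(1) + (2) + (2) + (0) − (2) = 0
  T: −2·(-2) + (-2) + (-1) + (1) − (0) = 2
  Θ: −2·(0) + (0) + (0) + (0) − (-2) = 2
So the dimensions are [M² T² Θ²].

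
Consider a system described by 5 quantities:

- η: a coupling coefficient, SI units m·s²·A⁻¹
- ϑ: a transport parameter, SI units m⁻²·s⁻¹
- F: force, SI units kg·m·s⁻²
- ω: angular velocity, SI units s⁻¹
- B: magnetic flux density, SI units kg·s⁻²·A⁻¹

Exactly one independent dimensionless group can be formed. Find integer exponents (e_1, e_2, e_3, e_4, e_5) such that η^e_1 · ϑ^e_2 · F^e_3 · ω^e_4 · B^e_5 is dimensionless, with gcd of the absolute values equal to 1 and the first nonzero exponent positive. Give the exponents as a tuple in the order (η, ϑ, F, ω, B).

M: e_1·(0) + e_2·(0) + e_3·(1) + e_4·(0) + e_5·(1) = 0
L: e_1·(1) + e_2·(-2) + e_3·(1) + e_4·(0) + e_5·(0) = 0
T: e_1·(2) + e_2·(-1) + e_3·(-2) + e_4·(-1) + e_5·(-2) = 0
I: e_1·(-1) + e_2·(0) + e_3·(0) + e_4·(0) + e_5·(-1) = 0
Solving this homogeneous linear system for the smallest-integer solution (first nonzero entry positive) gives (1, 1, 1, 1, -1).

(1, 1, 1, 1, -1)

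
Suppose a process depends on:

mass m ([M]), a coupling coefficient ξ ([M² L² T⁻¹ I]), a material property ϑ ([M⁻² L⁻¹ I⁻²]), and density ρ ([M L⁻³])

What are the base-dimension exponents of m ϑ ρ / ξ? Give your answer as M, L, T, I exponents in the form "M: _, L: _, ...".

Collect each base-dimension exponent across the product:
  M: (1) − (2) + (-2) + (1) = -2
  L: (0) − (2) + (-1) + (-3) = -6
  T: (0) − (-1) + (0) + (0) = 1
  I: (0) − (1) + (-2) + (0) = -3
So the dimensions are [M⁻² L⁻⁶ T I⁻³].

M: -2, L: -6, T: 1, I: -3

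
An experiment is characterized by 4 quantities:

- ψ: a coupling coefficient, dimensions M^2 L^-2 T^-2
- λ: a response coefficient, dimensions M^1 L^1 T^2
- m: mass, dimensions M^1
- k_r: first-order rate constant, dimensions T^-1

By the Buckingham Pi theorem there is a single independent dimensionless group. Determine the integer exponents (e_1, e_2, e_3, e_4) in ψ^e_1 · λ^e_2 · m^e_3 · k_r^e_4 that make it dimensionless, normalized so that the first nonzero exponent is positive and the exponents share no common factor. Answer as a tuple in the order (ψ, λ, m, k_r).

M: e_1·(2) + e_2·(1) + e_3·(1) + e_4·(0) = 0
L: e_1·(-2) + e_2·(1) + e_3·(0) + e_4·(0) = 0
T: e_1·(-2) + e_2·(2) + e_3·(0) + e_4·(-1) = 0
Solving this homogeneous linear system for the smallest-integer solution (first nonzero entry positive) gives (1, 2, -4, 2).

(1, 2, -4, 2)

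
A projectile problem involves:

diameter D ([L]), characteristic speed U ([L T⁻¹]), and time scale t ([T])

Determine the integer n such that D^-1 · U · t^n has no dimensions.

1

Balance the T exponent: (1)·n from t, plus −(0) + (-1) = -1 from the rest, must sum to zero.
n − 1 = 0, so n = 1.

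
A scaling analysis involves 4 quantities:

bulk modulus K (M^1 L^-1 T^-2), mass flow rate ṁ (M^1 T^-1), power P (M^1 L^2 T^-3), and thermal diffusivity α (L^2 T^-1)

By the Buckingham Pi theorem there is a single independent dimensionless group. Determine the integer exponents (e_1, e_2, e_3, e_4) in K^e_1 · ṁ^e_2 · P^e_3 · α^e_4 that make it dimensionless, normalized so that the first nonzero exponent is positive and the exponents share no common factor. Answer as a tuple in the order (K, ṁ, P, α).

(2, 1, -3, 4)

M: e_1·(1) + e_2·(1) + e_3·(1) + e_4·(0) = 0
L: e_1·(-1) + e_2·(0) + e_3·(2) + e_4·(2) = 0
T: e_1·(-2) + e_2·(-1) + e_3·(-3) + e_4·(-1) = 0
Solving this homogeneous linear system for the smallest-integer solution (first nonzero entry positive) gives (2, 1, -3, 4).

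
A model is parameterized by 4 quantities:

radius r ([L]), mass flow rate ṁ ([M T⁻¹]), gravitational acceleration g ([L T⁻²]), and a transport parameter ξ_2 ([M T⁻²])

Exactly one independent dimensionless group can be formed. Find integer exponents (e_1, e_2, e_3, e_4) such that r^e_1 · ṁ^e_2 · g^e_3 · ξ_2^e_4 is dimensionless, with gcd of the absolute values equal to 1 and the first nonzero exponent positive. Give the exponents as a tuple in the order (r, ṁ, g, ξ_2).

M: e_1·(0) + e_2·(1) + e_3·(0) + e_4·(1) = 0
L: e_1·(1) + e_2·(0) + e_3·(1) + e_4·(0) = 0
T: e_1·(0) + e_2·(-1) + e_3·(-2) + e_4·(-2) = 0
Solving this homogeneous linear system for the smallest-integer solution (first nonzero entry positive) gives (1, -2, -1, 2).

(1, -2, -1, 2)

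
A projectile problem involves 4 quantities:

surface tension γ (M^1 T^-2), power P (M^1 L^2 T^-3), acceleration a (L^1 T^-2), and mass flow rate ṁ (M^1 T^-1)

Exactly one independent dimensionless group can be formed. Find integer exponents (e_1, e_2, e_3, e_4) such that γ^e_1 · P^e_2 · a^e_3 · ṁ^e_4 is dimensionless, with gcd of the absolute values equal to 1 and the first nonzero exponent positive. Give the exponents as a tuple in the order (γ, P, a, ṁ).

(2, 1, -2, -3)

M: e_1·(1) + e_2·(1) + e_3·(0) + e_4·(1) = 0
L: e_1·(0) + e_2·(2) + e_3·(1) + e_4·(0) = 0
T: e_1·(-2) + e_2·(-3) + e_3·(-2) + e_4·(-1) = 0
Solving this homogeneous linear system for the smallest-integer solution (first nonzero entry positive) gives (2, 1, -2, -3).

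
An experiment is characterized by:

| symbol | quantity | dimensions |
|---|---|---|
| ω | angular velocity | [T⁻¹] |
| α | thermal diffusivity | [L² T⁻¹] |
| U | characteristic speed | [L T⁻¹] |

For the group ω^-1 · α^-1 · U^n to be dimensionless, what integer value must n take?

2

Balance the L exponent: (1)·n from U, plus −(0) − (2) = -2 from the rest, must sum to zero.
n − 2 = 0, so n = 2.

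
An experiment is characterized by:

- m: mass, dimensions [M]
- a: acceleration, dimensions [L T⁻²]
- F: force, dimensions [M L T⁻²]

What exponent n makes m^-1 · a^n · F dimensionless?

Balance the L exponent: (1)·n from a, plus −(0) + (1) = 1 from the rest, must sum to zero.
n + 1 = 0, so n = -1.

-1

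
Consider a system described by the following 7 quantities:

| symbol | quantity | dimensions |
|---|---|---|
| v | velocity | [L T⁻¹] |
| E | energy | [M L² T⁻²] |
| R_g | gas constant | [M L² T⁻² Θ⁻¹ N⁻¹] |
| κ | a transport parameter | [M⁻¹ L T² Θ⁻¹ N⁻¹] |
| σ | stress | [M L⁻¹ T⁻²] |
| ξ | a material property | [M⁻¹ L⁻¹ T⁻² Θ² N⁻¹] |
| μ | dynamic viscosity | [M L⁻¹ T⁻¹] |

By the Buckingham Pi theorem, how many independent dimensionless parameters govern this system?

There are 7 variables and 5 base dimensions (M, L, T, Θ, N).
The dimension matrix has rank 5.
Independent dimensionless groups: 7 − 5 = 2.

2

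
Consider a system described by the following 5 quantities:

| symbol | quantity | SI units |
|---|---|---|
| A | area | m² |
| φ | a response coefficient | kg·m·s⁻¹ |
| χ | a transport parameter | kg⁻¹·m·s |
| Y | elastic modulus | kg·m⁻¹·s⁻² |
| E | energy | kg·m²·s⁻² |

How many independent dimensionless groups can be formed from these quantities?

2

There are 5 variables and 3 base dimensions (M, L, T).
The dimension matrix has rank 3.
Independent dimensionless groups: 5 − 3 = 2.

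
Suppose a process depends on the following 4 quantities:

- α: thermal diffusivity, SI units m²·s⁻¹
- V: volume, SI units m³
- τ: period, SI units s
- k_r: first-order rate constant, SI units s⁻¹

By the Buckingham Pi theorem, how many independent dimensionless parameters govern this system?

There are 4 variables and 2 base dimensions (L, T).
The dimension matrix has rank 2.
Independent dimensionless groups: 4 − 2 = 2.

2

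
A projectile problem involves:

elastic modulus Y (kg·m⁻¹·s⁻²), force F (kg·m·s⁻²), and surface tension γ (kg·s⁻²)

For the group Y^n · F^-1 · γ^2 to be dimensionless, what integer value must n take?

Balance the M exponent: (1)·n from Y, plus −(1) + 2·(1) = 1 from the rest, must sum to zero.
n + 1 = 0, so n = -1.

-1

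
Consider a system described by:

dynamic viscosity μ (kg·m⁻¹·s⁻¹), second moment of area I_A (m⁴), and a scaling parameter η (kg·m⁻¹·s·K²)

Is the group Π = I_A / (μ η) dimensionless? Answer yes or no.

Sum the exponent of each base dimension across the product:
  M: −[μ]_M + [I_A]_M − [η]_M = −(1) + (0) − (1) = -2
  L: −[μ]_L + [I_A]_L − [η]_L = −(-1) + (4) − (-1) = 6
  T: −[μ]_T + [I_A]_T − [η]_T = −(-1) + (0) − (1) = 0
  Θ: −[μ]_Θ + [I_A]_Θ − [η]_Θ = −(0) + (0) − (2) = -2
Net dimensions [M⁻² L⁶ Θ⁻²] ≠ [1] — not dimensionless.

no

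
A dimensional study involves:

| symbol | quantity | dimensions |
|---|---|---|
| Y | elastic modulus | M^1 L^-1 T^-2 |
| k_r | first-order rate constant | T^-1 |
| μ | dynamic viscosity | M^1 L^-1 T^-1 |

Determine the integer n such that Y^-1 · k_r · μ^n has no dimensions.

Balance the M exponent: (1)·n from μ, plus −(1) + (0) = -1 from the rest, must sum to zero.
n − 1 = 0, so n = 1.

1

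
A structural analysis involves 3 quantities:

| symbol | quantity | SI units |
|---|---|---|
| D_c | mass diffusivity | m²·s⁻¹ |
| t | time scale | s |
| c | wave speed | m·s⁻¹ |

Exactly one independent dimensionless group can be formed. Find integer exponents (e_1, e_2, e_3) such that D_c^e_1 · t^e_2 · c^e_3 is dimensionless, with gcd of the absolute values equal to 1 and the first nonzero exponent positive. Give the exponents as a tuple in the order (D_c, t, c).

L: e_1·(2) + e_2·(0) + e_3·(1) = 0
T: e_1·(-1) + e_2·(1) + e_3·(-1) = 0
Solving this homogeneous linear system for the smallest-integer solution (first nonzero entry positive) gives (1, -1, -2).

(1, -1, -2)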